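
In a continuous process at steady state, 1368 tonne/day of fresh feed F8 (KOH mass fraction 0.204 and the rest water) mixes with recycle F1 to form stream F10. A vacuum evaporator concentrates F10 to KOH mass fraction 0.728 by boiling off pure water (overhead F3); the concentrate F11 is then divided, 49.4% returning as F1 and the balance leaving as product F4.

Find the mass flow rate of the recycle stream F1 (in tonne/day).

374.2 tonne/day

Overall KOH balance (none leaves overhead): KOH in fresh feed = KOH in product, i.e. 1368×0.204 = (1−0.494)·F11·0.728.
F11 = 279.07/(0.728×0.506) = 757.59 tonne/day.
Recycle F1 = 0.494×757.59 = 374.25 tonne/day.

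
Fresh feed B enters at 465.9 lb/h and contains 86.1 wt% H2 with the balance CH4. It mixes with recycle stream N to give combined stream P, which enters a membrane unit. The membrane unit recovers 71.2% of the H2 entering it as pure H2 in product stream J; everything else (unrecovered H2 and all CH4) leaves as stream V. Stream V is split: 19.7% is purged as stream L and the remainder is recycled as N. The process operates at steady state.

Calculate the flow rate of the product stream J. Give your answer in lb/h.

H2 in P: m_A = 465.9×0.861 + (1−0.197)·(1−0.712)·m_A, so m_A = 401.14/0.7687 = 521.82 lb/h.
Product J = 0.712×521.82 = 371.53 lb/h.

371.5 lb/h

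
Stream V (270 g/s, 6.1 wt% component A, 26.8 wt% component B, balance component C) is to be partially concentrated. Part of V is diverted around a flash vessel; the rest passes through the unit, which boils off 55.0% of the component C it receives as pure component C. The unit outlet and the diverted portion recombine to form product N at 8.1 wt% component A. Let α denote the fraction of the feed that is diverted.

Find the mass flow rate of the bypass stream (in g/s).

89.36 g/s

All 270×0.061 = 16.47 g/s of component A reaches N, so N = 16.47/0.081 = 203.33 g/s and vapour = 66.667 g/s.
The evaporator receives (1−α)·270 of feed at 0.671 component C and removes 0.550 of that component C:
0.550×0.671×(1−α)×270 = 66.667
(1−α) = 66.667/99.644 = 0.6691;  α = 0.3309.
Bypass flow = 0.3309×270 = 89.356 g/s.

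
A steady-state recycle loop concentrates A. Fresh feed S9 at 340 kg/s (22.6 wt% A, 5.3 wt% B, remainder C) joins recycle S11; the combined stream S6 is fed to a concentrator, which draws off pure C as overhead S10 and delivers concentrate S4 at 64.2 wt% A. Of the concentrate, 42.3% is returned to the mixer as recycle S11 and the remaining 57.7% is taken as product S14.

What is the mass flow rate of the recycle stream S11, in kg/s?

87.74 kg/s

Overall A balance (none leaves overhead): A in fresh feed = A in product, i.e. 340×0.226 = (1−0.423)·S4·0.642.
S4 = 76.84/(0.642×0.577) = 207.43 kg/s.
Recycle S11 = 0.423×207.43 = 87.744 kg/s.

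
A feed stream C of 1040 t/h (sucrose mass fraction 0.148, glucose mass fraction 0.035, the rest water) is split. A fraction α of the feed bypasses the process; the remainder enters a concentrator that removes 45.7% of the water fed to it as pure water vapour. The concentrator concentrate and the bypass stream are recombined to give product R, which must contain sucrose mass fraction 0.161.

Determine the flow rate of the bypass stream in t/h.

815.1 t/h

All 1040×0.148 = 153.92 t/h of sucrose reaches R, so R = 153.92/0.161 = 956.02 t/h and vapour = 83.975 t/h.
The evaporator receives (1−α)·1040 of feed at 0.817 water and removes 0.457 of that water:
0.457×0.817×(1−α)×1040 = 83.975
(1−α) = 83.975/388.3 = 0.2163;  α = 0.7837.
Bypass flow = 0.7837×1040 = 815.09 t/h.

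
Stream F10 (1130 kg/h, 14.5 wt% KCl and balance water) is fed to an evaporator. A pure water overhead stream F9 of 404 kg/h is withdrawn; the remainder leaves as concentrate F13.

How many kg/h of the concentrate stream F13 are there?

Concentrate = 1130 − 404 = 726 kg/h.

726 kg/h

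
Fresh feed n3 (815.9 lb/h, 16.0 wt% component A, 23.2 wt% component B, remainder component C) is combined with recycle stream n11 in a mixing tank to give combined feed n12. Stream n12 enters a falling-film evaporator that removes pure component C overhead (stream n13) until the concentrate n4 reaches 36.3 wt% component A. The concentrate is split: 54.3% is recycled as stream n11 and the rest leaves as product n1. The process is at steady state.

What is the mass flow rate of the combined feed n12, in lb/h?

Overall component A balance (none leaves overhead): component A in fresh feed = component A in product, i.e. 815.9×0.160 = (1−0.543)·n4·0.363.
n4 = 130.54/(0.363×0.457) = 786.93 lb/h.
Recycle n11 = 0.543×786.93 = 427.3 lb/h.
Combined feed n12 = 815.9 + 427.3 = 1243.2 lb/h.

1243 lb/h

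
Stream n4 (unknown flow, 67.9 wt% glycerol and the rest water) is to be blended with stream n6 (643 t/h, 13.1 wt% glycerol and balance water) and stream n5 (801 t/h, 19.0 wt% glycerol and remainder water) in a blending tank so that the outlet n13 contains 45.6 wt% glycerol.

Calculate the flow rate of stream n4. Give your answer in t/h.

1893 t/h

Let n4 be the unknown flow. Total out = 1444 + n4.
glycerol balance: 236.42 + 0.679·n4 = 0.456·(1444 + n4)
(0.679 − 0.456)·n4 = 0.456×1444 − 236.42 = 422.04
n4 = 422.04 / 0.223 = 1892.6 t/h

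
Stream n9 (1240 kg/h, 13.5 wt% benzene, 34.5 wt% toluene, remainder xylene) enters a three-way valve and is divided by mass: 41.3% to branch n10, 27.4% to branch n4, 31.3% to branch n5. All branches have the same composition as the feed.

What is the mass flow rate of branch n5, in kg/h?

388.1 kg/h

Branch n5 flow = 0.313×1240 = 388.12 kg/h.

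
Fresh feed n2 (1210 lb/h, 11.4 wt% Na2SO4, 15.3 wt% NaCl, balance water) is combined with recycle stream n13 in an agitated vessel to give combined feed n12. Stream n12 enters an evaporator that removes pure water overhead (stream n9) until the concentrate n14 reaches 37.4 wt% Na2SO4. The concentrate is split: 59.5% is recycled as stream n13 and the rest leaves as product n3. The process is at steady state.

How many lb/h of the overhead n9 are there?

Overall Na2SO4 balance (none leaves overhead): Na2SO4 in fresh feed = Na2SO4 in product, i.e. 1210×0.114 = (1−0.595)·n14·0.374.
n14 = 137.94/(0.374×0.405) = 910.68 lb/h.
Recycle n13 = 0.595×910.68 = 541.85 lb/h.
Combined feed n12 = 1210 + 541.85 = 1751.9 lb/h.
Overhead n9 = n12 − n14 = 1751.9 − 910.68 = 841.18 lb/h.

841.2 lb/h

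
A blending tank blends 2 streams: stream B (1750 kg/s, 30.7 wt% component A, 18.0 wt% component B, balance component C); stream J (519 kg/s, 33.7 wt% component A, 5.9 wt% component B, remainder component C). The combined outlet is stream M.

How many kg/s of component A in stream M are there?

712.2 kg/s

component A out = component A in = 1750×0.307 + 519×0.337 = 712.15 kg/s.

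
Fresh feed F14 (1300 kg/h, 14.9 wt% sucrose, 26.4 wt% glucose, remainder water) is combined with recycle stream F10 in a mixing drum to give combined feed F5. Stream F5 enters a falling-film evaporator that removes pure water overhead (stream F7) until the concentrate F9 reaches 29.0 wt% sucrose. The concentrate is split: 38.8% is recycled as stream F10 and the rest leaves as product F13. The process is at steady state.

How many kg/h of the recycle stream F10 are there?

423.5 kg/h

Overall sucrose balance (none leaves overhead): sucrose in fresh feed = sucrose in product, i.e. 1300×0.149 = (1−0.388)·F9·0.290.
F9 = 193.7/(0.290×0.612) = 1091.4 kg/h.
Recycle F10 = 0.388×1091.4 = 423.46 kg/h.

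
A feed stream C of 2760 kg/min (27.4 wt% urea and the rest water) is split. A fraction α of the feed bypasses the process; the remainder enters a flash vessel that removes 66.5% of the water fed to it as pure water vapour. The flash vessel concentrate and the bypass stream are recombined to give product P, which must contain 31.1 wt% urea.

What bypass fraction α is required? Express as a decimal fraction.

0.754

All 2760×0.274 = 756.24 kg/min of urea reaches P, so P = 756.24/0.311 = 2431.6 kg/min and vapour = 328.36 kg/min.
The evaporator receives (1−α)·2760 of feed at 0.726 water and removes 0.665 of that water:
0.665×0.726×(1−α)×2760 = 328.36
(1−α) = 328.36/1332.5 = 0.2464;  α = 0.7536.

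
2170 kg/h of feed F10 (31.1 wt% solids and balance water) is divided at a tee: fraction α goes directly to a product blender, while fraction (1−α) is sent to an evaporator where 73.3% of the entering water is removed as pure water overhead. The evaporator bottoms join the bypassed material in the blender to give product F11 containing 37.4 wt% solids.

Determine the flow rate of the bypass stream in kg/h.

All 2170×0.311 = 674.87 kg/h of solids reaches F11, so F11 = 674.87/0.374 = 1804.5 kg/h and vapour = 365.53 kg/h.
The evaporator receives (1−α)·2170 of feed at 0.689 water and removes 0.733 of that water:
0.733×0.689×(1−α)×2170 = 365.53
(1−α) = 365.53/1095.9 = 0.3335;  α = 0.6665.
Bypass flow = 0.6665×2170 = 1446.2 kg/h.

1446 kg/h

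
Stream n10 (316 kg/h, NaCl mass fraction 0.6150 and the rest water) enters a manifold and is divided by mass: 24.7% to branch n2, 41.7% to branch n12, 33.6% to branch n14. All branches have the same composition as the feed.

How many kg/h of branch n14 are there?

106.2 kg/h

Branch n14 flow = 0.336×316 = 106.18 kg/h.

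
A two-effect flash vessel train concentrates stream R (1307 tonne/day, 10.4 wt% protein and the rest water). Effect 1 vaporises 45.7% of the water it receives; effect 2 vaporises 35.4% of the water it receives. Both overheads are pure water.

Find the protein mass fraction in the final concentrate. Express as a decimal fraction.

water in feed = 1307×0.896 = 1171.1 tonne/day.
After stage 1: water left = (1−0.457)×1171.1 = 635.89; stream total = 771.82 tonne/day.
After stage 2: water left = (1−0.354)×635.89 = 410.79; final concentrate = 546.71 tonne/day.
protein fraction = 135.93/546.71 = 0.2486.

0.2486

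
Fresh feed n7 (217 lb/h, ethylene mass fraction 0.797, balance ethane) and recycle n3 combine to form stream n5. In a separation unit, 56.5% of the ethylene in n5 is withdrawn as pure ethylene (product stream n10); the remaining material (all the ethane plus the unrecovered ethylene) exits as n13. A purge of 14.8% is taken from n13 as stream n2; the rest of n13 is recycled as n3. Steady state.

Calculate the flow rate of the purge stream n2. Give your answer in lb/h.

61.74 lb/h

ethane enters only via n7 and leaves only via the purge: 217×0.203 = 0.148×(ethane in n13), and the separation unit passes all ethane, so ethane in n5 = ethane in n13 = 297.64 lb/h.
ethylene in n5: m_A = 217×0.797 + (1−0.148)·(1−0.565)·m_A, so m_A = 172.95/0.6294 = 274.79 lb/h.
n13 = (1−0.565)×274.79 + 297.64 = 417.18 lb/h.
Purge n2 = 0.148×417.18 = 61.742 lb/h.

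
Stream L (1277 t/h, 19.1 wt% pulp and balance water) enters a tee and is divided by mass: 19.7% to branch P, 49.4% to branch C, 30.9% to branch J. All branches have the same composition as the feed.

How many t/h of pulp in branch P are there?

48.05 t/h

Branch P total = 0.197×1277 = 251.57 t/h.
pulp in P = 0.191×251.57 = 48.05 t/h.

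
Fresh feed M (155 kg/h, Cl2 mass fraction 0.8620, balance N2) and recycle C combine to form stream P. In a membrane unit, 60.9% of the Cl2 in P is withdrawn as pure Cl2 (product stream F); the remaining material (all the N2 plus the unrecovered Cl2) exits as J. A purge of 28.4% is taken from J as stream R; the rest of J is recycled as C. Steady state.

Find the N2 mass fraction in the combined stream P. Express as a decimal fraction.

0.2887

N2 enters only via M and leaves only via the purge: 155×0.138 = 0.284×(N2 in J), and the membrane unit passes all N2, so N2 in P = N2 in J = 75.317 kg/h.
Cl2 in P: m_A = 155×0.862 + (1−0.284)·(1−0.609)·m_A, so m_A = 133.61/0.7200 = 185.56 kg/h.
P = 185.56 + 75.317 = 260.88 kg/h.
N2 fraction in P = 75.317/260.88 = 0.2887.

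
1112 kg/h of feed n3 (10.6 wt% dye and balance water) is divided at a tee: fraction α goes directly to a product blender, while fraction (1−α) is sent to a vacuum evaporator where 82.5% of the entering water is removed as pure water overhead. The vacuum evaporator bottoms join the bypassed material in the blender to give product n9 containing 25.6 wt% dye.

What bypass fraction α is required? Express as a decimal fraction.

All 1112×0.106 = 117.87 kg/h of dye reaches n9, so n9 = 117.87/0.256 = 460.44 kg/h and vapour = 651.56 kg/h.
The evaporator receives (1−α)·1112 of feed at 0.894 water and removes 0.825 of that water:
0.825×0.894×(1−α)×1112 = 651.56
(1−α) = 651.56/820.16 = 0.7944;  α = 0.2056.

0.206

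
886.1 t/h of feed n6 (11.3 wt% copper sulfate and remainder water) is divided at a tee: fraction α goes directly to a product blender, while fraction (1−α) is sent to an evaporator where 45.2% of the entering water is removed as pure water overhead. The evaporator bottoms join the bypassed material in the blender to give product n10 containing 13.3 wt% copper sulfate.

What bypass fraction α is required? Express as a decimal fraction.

All 886.1×0.113 = 100.13 t/h of copper sulfate reaches n10, so n10 = 100.13/0.133 = 752.85 t/h and vapour = 133.25 t/h.
The evaporator receives (1−α)·886.1 of feed at 0.887 water and removes 0.452 of that water:
0.452×0.887×(1−α)×886.1 = 133.25
(1−α) = 133.25/355.26 = 0.3751;  α = 0.6249.

0.625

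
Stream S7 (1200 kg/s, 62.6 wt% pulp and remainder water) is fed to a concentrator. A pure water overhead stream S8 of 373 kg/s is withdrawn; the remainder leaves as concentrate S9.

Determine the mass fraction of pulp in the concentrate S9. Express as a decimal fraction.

0.908

pulp is not removed: 1200×0.626 = 751.2 kg/s of pulp enters S9.
Concentrate = 1200 − 373 = 827 kg/s.
Mass fraction = 751.2/827 = 0.908.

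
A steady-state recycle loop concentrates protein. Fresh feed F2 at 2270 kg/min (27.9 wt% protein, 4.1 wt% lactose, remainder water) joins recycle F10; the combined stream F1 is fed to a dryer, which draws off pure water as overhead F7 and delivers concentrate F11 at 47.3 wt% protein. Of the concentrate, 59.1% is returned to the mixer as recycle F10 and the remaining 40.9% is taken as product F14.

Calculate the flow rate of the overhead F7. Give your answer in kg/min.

931 kg/min

Overall protein balance (none leaves overhead): protein in fresh feed = protein in product, i.e. 2270×0.279 = (1−0.591)·F11·0.473.
F11 = 633.33/(0.473×0.409) = 3273.8 kg/min.
Recycle F10 = 0.591×3273.8 = 1934.8 kg/min.
Combined feed F1 = 2270 + 1934.8 = 4204.8 kg/min.
Overhead F7 = F1 − F11 = 4204.8 − 3273.8 = 931.04 kg/min.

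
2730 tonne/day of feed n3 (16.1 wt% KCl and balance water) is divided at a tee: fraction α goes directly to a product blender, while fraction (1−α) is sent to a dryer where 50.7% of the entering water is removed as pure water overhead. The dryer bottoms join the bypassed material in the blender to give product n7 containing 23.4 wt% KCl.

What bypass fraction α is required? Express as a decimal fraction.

All 2730×0.161 = 439.53 tonne/day of KCl reaches n7, so n7 = 439.53/0.234 = 1878.3 tonne/day and vapour = 851.67 tonne/day.
The evaporator receives (1−α)·2730 of feed at 0.839 water and removes 0.507 of that water:
0.507×0.839×(1−α)×2730 = 851.67
(1−α) = 851.67/1161.3 = 0.7334;  α = 0.2666.

0.267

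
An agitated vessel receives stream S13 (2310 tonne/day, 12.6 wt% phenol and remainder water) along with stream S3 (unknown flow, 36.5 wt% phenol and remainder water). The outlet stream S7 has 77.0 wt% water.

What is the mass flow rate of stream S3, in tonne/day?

Let S3 be the unknown flow. Total out = 2310 + S3.
water balance: 2018.9 + 0.635·S3 = 0.770·(2310 + S3)
(0.635 − 0.770)·S3 = 0.770×2310 − 2018.9 = -240.24
S3 = -240.24 / -0.135 = 1779.6 tonne/day

1780 tonne/day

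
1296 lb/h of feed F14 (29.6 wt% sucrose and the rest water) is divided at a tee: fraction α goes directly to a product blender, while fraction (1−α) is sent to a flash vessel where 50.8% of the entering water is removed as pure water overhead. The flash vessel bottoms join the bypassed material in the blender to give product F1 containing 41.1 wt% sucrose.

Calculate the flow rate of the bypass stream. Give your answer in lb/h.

282 lb/h

All 1296×0.296 = 383.62 lb/h of sucrose reaches F1, so F1 = 383.62/0.411 = 933.37 lb/h and vapour = 362.63 lb/h.
The evaporator receives (1−α)·1296 of feed at 0.704 water and removes 0.508 of that water:
0.508×0.704×(1−α)×1296 = 362.63
(1−α) = 362.63/463.49 = 0.7824;  α = 0.2176.
Bypass flow = 0.2176×1296 = 282.03 lb/h.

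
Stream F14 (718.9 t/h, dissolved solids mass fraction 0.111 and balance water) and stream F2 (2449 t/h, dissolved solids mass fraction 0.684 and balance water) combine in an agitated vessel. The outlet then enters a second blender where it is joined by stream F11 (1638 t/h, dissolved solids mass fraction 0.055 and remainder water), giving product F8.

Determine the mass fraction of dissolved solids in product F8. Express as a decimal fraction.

Overall, product flow = 4805.9 t/h.
dissolved solids in = 718.9×0.111 + 2449×0.684 + 1638×0.055 = 1845 t/h.
dissolved solids fraction in F8 = 0.384.

0.384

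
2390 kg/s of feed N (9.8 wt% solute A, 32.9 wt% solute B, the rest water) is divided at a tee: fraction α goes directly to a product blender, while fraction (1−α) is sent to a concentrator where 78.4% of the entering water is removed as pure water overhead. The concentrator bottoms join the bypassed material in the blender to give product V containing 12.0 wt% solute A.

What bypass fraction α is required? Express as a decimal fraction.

All 2390×0.098 = 234.22 kg/s of solute A reaches V, so V = 234.22/0.120 = 1951.8 kg/s and vapour = 438.17 kg/s.
The evaporator receives (1−α)·2390 of feed at 0.573 water and removes 0.784 of that water:
0.784×0.573×(1−α)×2390 = 438.17
(1−α) = 438.17/1073.7 = 0.4081;  α = 0.5919.

0.592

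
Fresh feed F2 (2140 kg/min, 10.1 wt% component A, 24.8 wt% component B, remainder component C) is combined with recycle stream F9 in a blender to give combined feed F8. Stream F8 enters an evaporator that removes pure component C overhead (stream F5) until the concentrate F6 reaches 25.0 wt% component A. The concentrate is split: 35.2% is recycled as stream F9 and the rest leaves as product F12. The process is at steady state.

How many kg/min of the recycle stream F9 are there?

469.6 kg/min

Overall component A balance (none leaves overhead): component A in fresh feed = component A in product, i.e. 2140×0.101 = (1−0.352)·F6·0.250.
F6 = 216.14/(0.250×0.648) = 1334.2 kg/min.
Recycle F9 = 0.352×1334.2 = 469.64 kg/min.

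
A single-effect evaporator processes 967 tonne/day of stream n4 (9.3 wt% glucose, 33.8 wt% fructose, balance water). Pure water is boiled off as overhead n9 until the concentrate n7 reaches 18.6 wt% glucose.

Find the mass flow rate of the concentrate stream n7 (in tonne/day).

483.5 tonne/day

glucose is conserved: 967×0.093 = 89.931 tonne/day all reports to the concentrate.
Concentrate = 89.931/(target fraction) = 483.5 tonne/day.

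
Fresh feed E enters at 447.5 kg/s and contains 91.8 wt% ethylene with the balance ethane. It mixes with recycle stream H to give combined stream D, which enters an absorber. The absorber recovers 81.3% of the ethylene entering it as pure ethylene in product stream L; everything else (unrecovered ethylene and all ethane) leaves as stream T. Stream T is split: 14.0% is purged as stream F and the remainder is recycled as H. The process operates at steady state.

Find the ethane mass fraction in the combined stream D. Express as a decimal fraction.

ethane enters only via E and leaves only via the purge: 447.5×0.082 = 0.140×(ethane in T), and the absorber passes all ethane, so ethane in D = ethane in T = 262.11 kg/s.
ethylene in D: m_A = 447.5×0.918 + (1−0.140)·(1−0.813)·m_A, so m_A = 410.81/0.8392 = 489.53 kg/s.
D = 489.53 + 262.11 = 751.64 kg/s.
ethane fraction in D = 262.11/751.64 = 0.349.

0.349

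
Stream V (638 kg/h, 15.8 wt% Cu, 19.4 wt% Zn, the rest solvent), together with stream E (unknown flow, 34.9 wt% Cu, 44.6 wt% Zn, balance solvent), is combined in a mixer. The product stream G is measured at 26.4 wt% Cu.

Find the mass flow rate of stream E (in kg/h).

Let E be the unknown flow. Total out = 638 + E.
Cu balance: 100.8 + 0.349·E = 0.264·(638 + E)
(0.349 − 0.264)·E = 0.264×638 − 100.8 = 67.628
E = 67.628 / 0.085 = 795.62 kg/h

795.6 kg/h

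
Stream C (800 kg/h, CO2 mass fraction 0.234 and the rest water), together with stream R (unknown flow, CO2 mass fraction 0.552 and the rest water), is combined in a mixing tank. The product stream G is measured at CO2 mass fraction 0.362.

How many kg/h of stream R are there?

538.9 kg/h

Let R be the unknown flow. Total out = 800 + R.
CO2 balance: 187.2 + 0.552·R = 0.362·(800 + R)
(0.552 − 0.362)·R = 0.362×800 − 187.2 = 102.4
R = 102.4 / 0.190 = 538.95 kg/h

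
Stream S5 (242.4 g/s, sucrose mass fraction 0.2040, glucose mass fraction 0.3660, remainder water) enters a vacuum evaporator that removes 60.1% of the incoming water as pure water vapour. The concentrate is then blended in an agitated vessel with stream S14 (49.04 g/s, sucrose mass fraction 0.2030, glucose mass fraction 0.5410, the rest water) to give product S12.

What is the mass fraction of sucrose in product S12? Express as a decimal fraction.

Vapour removed = 0.601×0.430×242.4 = 62.643 g/s; concentrate = 179.76 g/s.
sucrose reaching the mixer = 49.45 (from concentrate) + 49.04×0.203 = 59.405 g/s.
Product flow = 179.76 + 49.04 = 228.8 g/s; sucrose fraction = 0.2596.

0.2596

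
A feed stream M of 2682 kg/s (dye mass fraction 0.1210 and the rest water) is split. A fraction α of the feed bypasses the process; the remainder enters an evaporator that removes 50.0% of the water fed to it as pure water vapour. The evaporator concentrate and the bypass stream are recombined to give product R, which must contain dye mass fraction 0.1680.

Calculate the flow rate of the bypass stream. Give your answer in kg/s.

974.8 kg/s

All 2682×0.121 = 324.52 kg/s of dye reaches R, so R = 324.52/0.168 = 1931.7 kg/s and vapour = 750.32 kg/s.
The evaporator receives (1−α)·2682 of feed at 0.879 water and removes 0.500 of that water:
0.500×0.879×(1−α)×2682 = 750.32
(1−α) = 750.32/1178.7 = 0.6365;  α = 0.3635.
Bypass flow = 0.3635×2682 = 974.78 kg/s.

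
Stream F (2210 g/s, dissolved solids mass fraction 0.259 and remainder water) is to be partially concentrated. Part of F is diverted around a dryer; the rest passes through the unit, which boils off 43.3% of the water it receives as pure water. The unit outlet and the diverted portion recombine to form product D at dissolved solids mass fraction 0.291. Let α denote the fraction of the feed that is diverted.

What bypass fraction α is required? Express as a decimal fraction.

0.657

All 2210×0.259 = 572.39 g/s of dissolved solids reaches D, so D = 572.39/0.291 = 1967 g/s and vapour = 243.02 g/s.
The evaporator receives (1−α)·2210 of feed at 0.741 water and removes 0.433 of that water:
0.433×0.741×(1−α)×2210 = 243.02
(1−α) = 243.02/709.09 = 0.3427;  α = 0.6573.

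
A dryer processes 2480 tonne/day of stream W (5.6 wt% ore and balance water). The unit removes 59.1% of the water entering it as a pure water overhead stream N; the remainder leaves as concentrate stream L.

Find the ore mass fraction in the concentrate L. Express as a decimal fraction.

0.127

ore is not removed: 2480×0.056 = 138.88 tonne/day of ore enters L.
water entering = 2480×0.944 = 2341.1 tonne/day; overhead removed = 0.591×2341.1 = 1383.6 tonne/day.
Concentrate = 2480 − 1383.6 = 1096.4 tonne/day.
Mass fraction = 138.88/1096.4 = 0.127.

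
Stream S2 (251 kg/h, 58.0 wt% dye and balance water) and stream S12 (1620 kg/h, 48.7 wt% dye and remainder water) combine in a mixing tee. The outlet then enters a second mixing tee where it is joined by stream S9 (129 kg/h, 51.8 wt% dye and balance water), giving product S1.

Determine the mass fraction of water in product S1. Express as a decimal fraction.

Overall, product flow = 2000 kg/h.
water in = 251×0.420 + 1620×0.513 + 129×0.482 = 998.66 kg/h.
water fraction in S1 = 0.499.

0.499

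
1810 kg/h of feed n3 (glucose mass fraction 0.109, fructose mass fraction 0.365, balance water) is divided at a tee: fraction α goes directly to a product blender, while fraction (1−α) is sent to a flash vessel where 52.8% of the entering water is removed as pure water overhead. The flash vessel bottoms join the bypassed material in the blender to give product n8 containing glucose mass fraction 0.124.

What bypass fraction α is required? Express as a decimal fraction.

0.564

All 1810×0.109 = 197.29 kg/h of glucose reaches n8, so n8 = 197.29/0.124 = 1591 kg/h and vapour = 218.95 kg/h.
The evaporator receives (1−α)·1810 of feed at 0.526 water and removes 0.528 of that water:
0.528×0.526×(1−α)×1810 = 218.95
(1−α) = 218.95/502.69 = 0.4356;  α = 0.5644.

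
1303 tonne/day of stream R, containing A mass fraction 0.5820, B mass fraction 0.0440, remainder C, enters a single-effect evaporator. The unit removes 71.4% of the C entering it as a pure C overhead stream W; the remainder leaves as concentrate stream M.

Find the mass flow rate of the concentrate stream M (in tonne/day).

C entering = 1303×0.374 = 487.32 tonne/day; overhead removed = 0.714×487.32 = 347.95 tonne/day.
Concentrate = 1303 − 347.95 = 955.05 tonne/day.

955.1 tonne/day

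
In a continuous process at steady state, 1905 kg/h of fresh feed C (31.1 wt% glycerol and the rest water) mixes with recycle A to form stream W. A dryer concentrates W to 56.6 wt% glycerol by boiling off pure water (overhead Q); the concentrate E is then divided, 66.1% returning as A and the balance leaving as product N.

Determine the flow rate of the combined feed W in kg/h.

3946 kg/h

Overall glycerol balance (none leaves overhead): glycerol in fresh feed = glycerol in product, i.e. 1905×0.311 = (1−0.661)·E·0.566.
E = 592.46/(0.566×0.339) = 3087.7 kg/h.
Recycle A = 0.661×3087.7 = 2041 kg/h.
Combined feed W = 1905 + 2041 = 3946 kg/h.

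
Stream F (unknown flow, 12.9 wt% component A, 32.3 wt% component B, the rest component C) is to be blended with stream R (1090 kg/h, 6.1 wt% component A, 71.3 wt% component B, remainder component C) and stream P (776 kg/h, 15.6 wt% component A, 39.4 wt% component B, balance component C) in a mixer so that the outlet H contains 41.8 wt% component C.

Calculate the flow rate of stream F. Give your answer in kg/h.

Let F be the unknown flow. Total out = 1866 + F.
component C balance: 595.54 + 0.548·F = 0.418·(1866 + F)
(0.548 − 0.418)·F = 0.418×1866 − 595.54 = 184.45
F = 184.45 / 0.130 = 1418.8 kg/h

1419 kg/h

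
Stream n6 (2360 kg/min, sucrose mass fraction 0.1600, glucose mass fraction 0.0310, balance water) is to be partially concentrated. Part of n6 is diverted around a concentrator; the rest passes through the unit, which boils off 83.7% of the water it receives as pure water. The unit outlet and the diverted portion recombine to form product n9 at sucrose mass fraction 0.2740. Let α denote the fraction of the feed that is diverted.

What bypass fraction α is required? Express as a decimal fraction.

All 2360×0.160 = 377.6 kg/min of sucrose reaches n9, so n9 = 377.6/0.274 = 1378.1 kg/min and vapour = 981.9 kg/min.
The evaporator receives (1−α)·2360 of feed at 0.809 water and removes 0.837 of that water:
0.837×0.809×(1−α)×2360 = 981.9
(1−α) = 981.9/1598 = 0.6144;  α = 0.3856.

0.386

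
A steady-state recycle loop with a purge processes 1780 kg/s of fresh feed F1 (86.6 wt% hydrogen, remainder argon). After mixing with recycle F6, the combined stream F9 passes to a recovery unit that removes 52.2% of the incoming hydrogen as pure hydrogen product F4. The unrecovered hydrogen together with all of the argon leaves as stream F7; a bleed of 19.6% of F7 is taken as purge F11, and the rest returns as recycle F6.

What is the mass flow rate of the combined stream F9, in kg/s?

3721 kg/s

argon enters only via F1 and leaves only via the purge: 1780×0.134 = 0.196×(argon in F7), and the recovery unit passes all argon, so argon in F9 = argon in F7 = 1216.9 kg/s.
hydrogen in F9: m_A = 1780×0.866 + (1−0.196)·(1−0.522)·m_A, so m_A = 1541.5/0.6157 = 2503.7 kg/s.
F9 = 2503.7 + 1216.9 = 3720.6 kg/s.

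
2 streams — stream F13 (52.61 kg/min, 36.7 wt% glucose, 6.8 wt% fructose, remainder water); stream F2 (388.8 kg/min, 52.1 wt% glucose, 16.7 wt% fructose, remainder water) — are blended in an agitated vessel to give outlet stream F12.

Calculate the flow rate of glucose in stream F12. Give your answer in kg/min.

glucose out = glucose in = 52.61×0.367 + 388.8×0.521 = 221.87 kg/min.

221.9 kg/min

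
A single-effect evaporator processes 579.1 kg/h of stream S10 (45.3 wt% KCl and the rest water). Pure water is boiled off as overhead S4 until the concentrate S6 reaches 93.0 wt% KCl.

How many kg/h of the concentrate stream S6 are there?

KCl is conserved: 579.1×0.453 = 262.33 kg/h all reports to the concentrate.
Concentrate = 262.33/(target fraction) = 282.08 kg/h.

282.1 kg/h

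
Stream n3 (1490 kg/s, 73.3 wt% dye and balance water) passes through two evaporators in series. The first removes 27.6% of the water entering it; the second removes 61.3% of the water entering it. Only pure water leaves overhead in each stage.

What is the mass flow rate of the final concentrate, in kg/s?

water in feed = 1490×0.267 = 397.83 kg/s.
After stage 1: water left = (1−0.276)×397.83 = 288.03; stream total = 1380.2 kg/s.
After stage 2: water left = (1−0.613)×288.03 = 111.47; final concentrate = 1203.6 kg/s.

1204 kg/s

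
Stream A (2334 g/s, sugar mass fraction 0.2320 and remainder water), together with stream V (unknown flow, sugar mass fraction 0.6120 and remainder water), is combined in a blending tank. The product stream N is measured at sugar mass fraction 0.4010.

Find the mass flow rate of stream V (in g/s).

Let V be the unknown flow. Total out = 2334 + V.
sugar balance: 541.49 + 0.612·V = 0.401·(2334 + V)
(0.612 − 0.401)·V = 0.401×2334 − 541.49 = 394.45
V = 394.45 / 0.211 = 1869.4 g/s

1869 g/s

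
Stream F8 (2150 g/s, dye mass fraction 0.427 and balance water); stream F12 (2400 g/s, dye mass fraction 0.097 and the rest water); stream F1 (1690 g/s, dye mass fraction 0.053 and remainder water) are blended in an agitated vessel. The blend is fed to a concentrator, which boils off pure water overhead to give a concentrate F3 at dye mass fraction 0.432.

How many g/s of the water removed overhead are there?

dye entering = 2150×0.427 + 2400×0.097 + 1690×0.053 = 1240.4 g/s.
All dye reports to F3, so F3 = 1240.4/0.432 = 2871.3 g/s.
Total feed = 6240 g/s; overhead = 6240 − 2871.3 = 3368.7 g/s.

3369 g/s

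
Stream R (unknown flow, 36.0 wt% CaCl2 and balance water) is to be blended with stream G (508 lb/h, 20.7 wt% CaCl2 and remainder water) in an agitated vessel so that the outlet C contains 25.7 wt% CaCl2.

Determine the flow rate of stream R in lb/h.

246.6 lb/h

Let R be the unknown flow. Total out = 508 + R.
CaCl2 balance: 105.16 + 0.360·R = 0.257·(508 + R)
(0.360 − 0.257)·R = 0.257×508 − 105.16 = 25.4
R = 25.4 / 0.103 = 246.6 lb/h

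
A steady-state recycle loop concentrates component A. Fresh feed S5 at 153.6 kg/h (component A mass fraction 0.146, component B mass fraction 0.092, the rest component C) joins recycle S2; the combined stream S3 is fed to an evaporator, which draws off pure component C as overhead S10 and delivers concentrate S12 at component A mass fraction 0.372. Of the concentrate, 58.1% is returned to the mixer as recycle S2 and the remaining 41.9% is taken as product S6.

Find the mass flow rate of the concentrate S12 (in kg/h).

Overall component A balance (none leaves overhead): component A in fresh feed = component A in product, i.e. 153.6×0.146 = (1−0.581)·S12·0.372.
S12 = 22.426/(0.372×0.419) = 143.88 kg/h.

143.9 kg/h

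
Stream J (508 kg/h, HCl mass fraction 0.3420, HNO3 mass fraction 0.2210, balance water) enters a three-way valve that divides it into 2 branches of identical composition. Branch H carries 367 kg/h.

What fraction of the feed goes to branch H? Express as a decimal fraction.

0.722

Fraction to H = 367/508 = 0.7224.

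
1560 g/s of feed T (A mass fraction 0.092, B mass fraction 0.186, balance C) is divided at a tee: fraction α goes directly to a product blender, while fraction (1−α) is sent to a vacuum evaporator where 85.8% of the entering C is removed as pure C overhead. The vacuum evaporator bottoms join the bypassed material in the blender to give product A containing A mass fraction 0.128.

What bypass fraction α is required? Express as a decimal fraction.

0.546

All 1560×0.092 = 143.52 g/s of A reaches A, so A = 143.52/0.128 = 1121.2 g/s and vapour = 438.75 g/s.
The evaporator receives (1−α)·1560 of feed at 0.722 C and removes 0.858 of that C:
0.858×0.722×(1−α)×1560 = 438.75
(1−α) = 438.75/966.38 = 0.4540;  α = 0.5460.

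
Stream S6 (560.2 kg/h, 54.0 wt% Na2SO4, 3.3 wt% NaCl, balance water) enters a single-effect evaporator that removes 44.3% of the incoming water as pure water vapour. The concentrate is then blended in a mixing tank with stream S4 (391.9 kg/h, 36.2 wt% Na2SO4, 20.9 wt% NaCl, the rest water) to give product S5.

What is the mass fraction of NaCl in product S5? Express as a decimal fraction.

0.1187

Vapour removed = 0.443×0.427×560.2 = 105.97 kg/h; concentrate = 454.23 kg/h.
NaCl reaching the mixer = 18.487 (from concentrate) + 391.9×0.209 = 100.39 kg/h.
Product flow = 454.23 + 391.9 = 846.13 kg/h; NaCl fraction = 0.1187.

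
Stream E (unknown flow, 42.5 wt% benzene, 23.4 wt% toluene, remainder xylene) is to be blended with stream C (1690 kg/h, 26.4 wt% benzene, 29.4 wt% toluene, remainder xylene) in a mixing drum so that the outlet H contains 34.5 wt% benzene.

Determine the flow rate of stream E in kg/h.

Let E be the unknown flow. Total out = 1690 + E.
benzene balance: 446.16 + 0.425·E = 0.345·(1690 + E)
(0.425 − 0.345)·E = 0.345×1690 − 446.16 = 136.89
E = 136.89 / 0.080 = 1711.1 kg/h

1711 kg/h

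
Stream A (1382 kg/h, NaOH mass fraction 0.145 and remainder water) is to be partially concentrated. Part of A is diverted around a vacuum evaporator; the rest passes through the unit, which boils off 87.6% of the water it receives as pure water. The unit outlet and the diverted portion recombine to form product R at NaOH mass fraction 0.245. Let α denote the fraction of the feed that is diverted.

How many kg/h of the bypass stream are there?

All 1382×0.145 = 200.39 kg/h of NaOH reaches R, so R = 200.39/0.245 = 817.92 kg/h and vapour = 564.08 kg/h.
The evaporator receives (1−α)·1382 of feed at 0.855 water and removes 0.876 of that water:
0.876×0.855×(1−α)×1382 = 564.08
(1−α) = 564.08/1035.1 = 0.5450;  α = 0.4550.
Bypass flow = 0.4550×1382 = 628.87 kg/h.

628.9 kg/h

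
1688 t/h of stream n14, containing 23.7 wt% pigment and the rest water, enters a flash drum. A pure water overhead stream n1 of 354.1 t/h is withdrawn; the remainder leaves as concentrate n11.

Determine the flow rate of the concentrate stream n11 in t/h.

1334 t/h

Concentrate = 1688 − 354.1 = 1333.9 t/h.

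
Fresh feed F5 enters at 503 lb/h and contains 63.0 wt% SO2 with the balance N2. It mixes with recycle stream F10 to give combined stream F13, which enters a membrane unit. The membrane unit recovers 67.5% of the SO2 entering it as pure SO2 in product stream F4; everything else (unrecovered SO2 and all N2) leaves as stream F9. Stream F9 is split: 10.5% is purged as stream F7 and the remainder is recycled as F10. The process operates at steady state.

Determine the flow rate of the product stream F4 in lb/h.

301.6 lb/h

SO2 in F13: m_A = 503×0.630 + (1−0.105)·(1−0.675)·m_A, so m_A = 316.89/0.7091 = 446.87 lb/h.
Product F4 = 0.675×446.87 = 301.64 lb/h.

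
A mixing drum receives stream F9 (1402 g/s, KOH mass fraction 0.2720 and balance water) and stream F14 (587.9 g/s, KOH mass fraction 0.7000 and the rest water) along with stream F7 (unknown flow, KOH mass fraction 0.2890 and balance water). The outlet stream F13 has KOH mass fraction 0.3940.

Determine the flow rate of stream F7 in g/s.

Let F7 be the unknown flow. Total out = 1989.9 + F7.
KOH balance: 792.87 + 0.289·F7 = 0.394·(1989.9 + F7)
(0.289 − 0.394)·F7 = 0.394×1989.9 − 792.87 = -8.8534
F7 = -8.8534 / -0.105 = 84.318 g/s

84.32 g/s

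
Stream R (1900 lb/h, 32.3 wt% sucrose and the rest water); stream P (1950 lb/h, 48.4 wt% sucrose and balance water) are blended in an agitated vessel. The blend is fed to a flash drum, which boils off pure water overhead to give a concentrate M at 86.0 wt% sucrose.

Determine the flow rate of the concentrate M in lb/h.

1811 lb/h

sucrose entering = 1900×0.323 + 1950×0.484 = 1557.5 lb/h.
All sucrose reports to M, so M = 1557.5/0.860 = 1811 lb/h.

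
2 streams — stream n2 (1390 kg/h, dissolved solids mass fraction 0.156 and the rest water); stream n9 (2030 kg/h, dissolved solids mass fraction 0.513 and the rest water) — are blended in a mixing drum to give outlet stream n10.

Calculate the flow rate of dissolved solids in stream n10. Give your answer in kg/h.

1258 kg/h

dissolved solids out = dissolved solids in = 1390×0.156 + 2030×0.513 = 1258.2 kg/h.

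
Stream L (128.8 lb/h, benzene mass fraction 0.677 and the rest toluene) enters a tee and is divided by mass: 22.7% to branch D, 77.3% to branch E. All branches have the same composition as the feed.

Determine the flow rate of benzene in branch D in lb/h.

Branch D total = 0.227×128.8 = 29.238 lb/h.
benzene in D = 0.677×29.238 = 19.794 lb/h.

19.79 lb/h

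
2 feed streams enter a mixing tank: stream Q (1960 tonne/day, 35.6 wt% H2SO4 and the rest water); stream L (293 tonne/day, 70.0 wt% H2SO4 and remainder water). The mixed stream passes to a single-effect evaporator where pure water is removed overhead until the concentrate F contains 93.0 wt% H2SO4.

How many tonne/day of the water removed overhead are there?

1282 tonne/day

H2SO4 entering = 1960×0.356 + 293×0.700 = 902.86 tonne/day.
All H2SO4 reports to F, so F = 902.86/0.930 = 970.82 tonne/day.
Total feed = 2253 tonne/day; overhead = 2253 − 970.82 = 1282.2 tonne/day.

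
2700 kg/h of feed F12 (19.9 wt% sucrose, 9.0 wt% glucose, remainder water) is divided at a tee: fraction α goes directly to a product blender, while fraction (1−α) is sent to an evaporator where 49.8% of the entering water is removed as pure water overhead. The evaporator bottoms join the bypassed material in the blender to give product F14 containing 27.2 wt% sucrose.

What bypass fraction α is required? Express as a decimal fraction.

0.242

All 2700×0.199 = 537.3 kg/h of sucrose reaches F14, so F14 = 537.3/0.272 = 1975.4 kg/h and vapour = 724.63 kg/h.
The evaporator receives (1−α)·2700 of feed at 0.711 water and removes 0.498 of that water:
0.498×0.711×(1−α)×2700 = 724.63
(1−α) = 724.63/956.01 = 0.7580;  α = 0.2420.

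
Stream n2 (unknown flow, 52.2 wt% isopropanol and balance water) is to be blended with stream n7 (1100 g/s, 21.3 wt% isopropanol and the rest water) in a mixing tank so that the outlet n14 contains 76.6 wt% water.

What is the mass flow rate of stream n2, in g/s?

80.21 g/s

Let n2 be the unknown flow. Total out = 1100 + n2.
water balance: 865.7 + 0.478·n2 = 0.766·(1100 + n2)
(0.478 − 0.766)·n2 = 0.766×1100 − 865.7 = -23.1
n2 = -23.1 / -0.288 = 80.208 g/s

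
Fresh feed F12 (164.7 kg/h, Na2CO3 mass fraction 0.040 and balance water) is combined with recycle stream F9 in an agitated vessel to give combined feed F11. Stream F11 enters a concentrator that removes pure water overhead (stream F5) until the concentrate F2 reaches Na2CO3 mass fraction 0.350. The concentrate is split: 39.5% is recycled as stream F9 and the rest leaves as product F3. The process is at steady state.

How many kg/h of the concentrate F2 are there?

31.11 kg/h

Overall Na2CO3 balance (none leaves overhead): Na2CO3 in fresh feed = Na2CO3 in product, i.e. 164.7×0.040 = (1−0.395)·F2·0.350.
F2 = 6.588/(0.350×0.605) = 31.112 kg/h.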